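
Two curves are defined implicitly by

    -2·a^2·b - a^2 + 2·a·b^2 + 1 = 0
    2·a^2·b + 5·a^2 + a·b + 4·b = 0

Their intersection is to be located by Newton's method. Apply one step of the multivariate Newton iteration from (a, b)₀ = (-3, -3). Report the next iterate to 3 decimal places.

At (-3, -3): F = (-8.000, -12.000).
Jacobian J = [[-4·a·b - 2·a + 2·b^2, -2·a^2 + 4·a·b], [4·a·b + 10·a + b, 2·a^2 + a + 4]].
At the point, J = [[-12.000, 18.000], [3.000, 19.000]] (det J = -282.000).
Solving J·Δ = −F gives Δ = (0.227, 0.596).
Then the next iterate is (a, b)₁ = (-2.773, -2.404).

(-2.773, -2.404)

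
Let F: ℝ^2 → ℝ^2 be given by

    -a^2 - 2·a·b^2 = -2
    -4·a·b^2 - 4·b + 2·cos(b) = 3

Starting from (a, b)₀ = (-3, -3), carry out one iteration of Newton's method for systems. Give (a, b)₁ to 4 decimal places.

At (-3, -3): F = (47.0000, 115.020015).
Jacobian J = [[-2·a - 2·b^2, -4·a·b], [-4·b^2, -8·a·b - 2·sin(b) - 4]].
At the point, J = [[-12.0000, -36.0000], [-36.0000, -75.717760]] (det J = -387.386880).
Solving J·Δ = −F gives Δ = (1.5023, 0.8048).
Then the next iterate is (a, b)₁ = (-1.4977, -2.1952).

(-1.4977, -2.1952)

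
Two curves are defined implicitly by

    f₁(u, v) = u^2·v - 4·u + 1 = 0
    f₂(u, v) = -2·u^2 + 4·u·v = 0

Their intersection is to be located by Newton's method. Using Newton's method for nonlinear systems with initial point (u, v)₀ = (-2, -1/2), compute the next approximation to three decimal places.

At (-2, -1/2): F = (7.000, -4.000).
Jacobian J = [[2·u·v - 4, u^2], [-4·u + 4·v, 4·u]].
At the point, J = [[-2.000, 4.000], [6.000, -8.000]] (det J = -8.000).
Solving J·Δ = −F gives Δ = (-5.000, -4.250).
Then the next iterate is (u, v)₁ = (-7.000, -4.750).

(-7.000, -4.750)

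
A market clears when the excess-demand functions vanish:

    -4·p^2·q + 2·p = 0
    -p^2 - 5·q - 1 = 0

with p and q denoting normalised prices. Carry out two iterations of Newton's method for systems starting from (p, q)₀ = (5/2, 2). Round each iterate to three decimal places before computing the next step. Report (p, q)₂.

(3.955, -2.738)

At (5/2, 2): F = (-45.000, -17.250).
Jacobian J = [[-8·p·q + 2, -4·p^2], [-2·p, -5]].
At the point, J = [[-38.000, -25.000], [-5.000, -5.000]] (det J = 65.000).
Solving J·Δ = −F gives Δ = (3.173, -6.623).
Then the next iterate is (p, q)₁ = (5.673, -4.623).
Round to (5.673, -4.623) and repeat: F = (606.47272, -10.06793), J = [[211.81023, -128.73172], [-11.346, -5.000]].
Δ = (-1.718, 1.885), so (p, q)₂ = (3.955, -2.738).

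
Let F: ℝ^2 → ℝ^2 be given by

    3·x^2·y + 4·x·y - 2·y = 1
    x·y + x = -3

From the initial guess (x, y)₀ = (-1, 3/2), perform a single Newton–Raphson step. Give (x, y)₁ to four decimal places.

At (-1, 3/2): F = (-5.5000, 0.5000).
Jacobian J = [[6·x·y + 4·y, 3·x^2 + 4·x - 2], [y + 1, x]].
At the point, J = [[-3.0000, -3.0000], [2.5000, -1.0000]] (det J = 10.5000).
Solving J·Δ = −F gives Δ = (-0.6667, -1.1667).
Then the next iterate is (x, y)₁ = (-1.6667, 0.3333).

(-1.6667, 0.3333)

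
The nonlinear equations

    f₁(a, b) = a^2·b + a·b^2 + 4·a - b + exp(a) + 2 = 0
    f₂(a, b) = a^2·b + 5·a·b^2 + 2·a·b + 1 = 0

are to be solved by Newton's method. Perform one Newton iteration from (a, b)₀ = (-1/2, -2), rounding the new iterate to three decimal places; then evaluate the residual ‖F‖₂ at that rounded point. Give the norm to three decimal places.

0.912

At (-1/2, -2): F = (0.10653, -7.500).
Jacobian J = [[2·a·b + b^2 + exp(a) + 4, a^2 + 2·a·b - 1], [2·a·b + 5·b^2 + 2·b, a^2 + 10·a·b + 2·a]].
At the point, J = [[10.60653, 1.250], [18.000, 9.250]] (det J = 75.61041).
Solving J·Δ = −F gives Δ = (-0.137, 1.077).
Then the next iterate is (a, b)₁ = (-0.637, -0.923).
Re-evaluating at (-0.637, -0.923): F = (-0.01333, -0.91202), so ‖F‖₂ = 0.912.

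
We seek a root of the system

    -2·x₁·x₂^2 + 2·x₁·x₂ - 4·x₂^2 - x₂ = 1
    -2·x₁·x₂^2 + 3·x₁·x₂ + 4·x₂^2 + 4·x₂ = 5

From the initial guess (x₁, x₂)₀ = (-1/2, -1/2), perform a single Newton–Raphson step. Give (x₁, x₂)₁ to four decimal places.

(-1.6957, -1.5435)

At (-1/2, -1/2): F = (-0.7500, -5.0000).
Jacobian J = [[-2·x₂^2 + 2·x₂, -4·x₁·x₂ + 2·x₁ - 8·x₂ - 1], [-2·x₂^2 + 3·x₂, -4·x₁·x₂ + 3·x₁ + 8·x₂ + 4]].
At the point, J = [[-1.5000, 1.0000], [-2.0000, -2.5000]] (det J = 5.7500).
Solving J·Δ = −F gives Δ = (-1.1957, -1.0435).
Then the next iterate is (x₁, x₂)₁ = (-1.6957, -1.5435).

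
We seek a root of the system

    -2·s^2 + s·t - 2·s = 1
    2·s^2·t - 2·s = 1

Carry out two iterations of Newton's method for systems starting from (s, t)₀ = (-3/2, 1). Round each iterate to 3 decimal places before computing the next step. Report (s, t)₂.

(-0.909, -1.322)

At (-3/2, 1): F = (-4.000, 6.500).
Jacobian J = [[-4·s + t - 2, s], [4·s·t - 2, 2·s^2]].
At the point, J = [[5.000, -1.500], [-8.000, 4.500]] (det J = 10.500).
Solving J·Δ = −F gives Δ = (0.786, -0.048).
Then the next iterate is (s, t)₁ = (-0.714, 0.952).
Round to (-0.714, 0.952) and repeat: F = (-1.27132, 1.39865), J = [[1.808, -0.714], [-4.71891, 1.01959]].
Δ = (-0.195, -2.274), so (s, t)₂ = (-0.909, -1.322).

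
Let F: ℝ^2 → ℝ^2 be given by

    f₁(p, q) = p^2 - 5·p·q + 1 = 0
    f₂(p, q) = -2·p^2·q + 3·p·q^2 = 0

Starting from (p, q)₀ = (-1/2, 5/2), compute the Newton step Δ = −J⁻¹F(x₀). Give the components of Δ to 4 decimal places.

(0.6877, 0.7134)

At (-1/2, 5/2): F = (7.5000, -10.6250).
Jacobian J = [[2·p - 5·q, -5·p], [-4·p·q + 3·q^2, -2·p^2 + 6·p·q]].
At the point, J = [[-13.5000, 2.5000], [23.7500, -8.0000]] (det J = 48.6250).
Solving J·Δ = −F gives Δ = (0.6877, 0.7134).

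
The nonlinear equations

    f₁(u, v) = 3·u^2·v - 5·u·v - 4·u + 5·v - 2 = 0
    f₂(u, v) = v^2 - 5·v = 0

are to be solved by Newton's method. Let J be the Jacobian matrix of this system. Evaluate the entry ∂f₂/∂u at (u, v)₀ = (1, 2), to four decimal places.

∂f₂/∂u = 0.
At (1, 2) this is 0.0000.

0.0000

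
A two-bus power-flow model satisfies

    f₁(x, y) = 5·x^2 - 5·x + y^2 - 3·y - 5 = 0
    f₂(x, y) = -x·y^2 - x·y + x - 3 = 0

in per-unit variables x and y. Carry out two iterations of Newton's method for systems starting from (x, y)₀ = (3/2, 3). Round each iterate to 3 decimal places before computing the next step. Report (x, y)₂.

At (3/2, 3): F = (-1.250, -19.500).
Jacobian J = [[10·x - 5, 2·y - 3], [-y^2 - y + 1, -2·x·y - x]].
At the point, J = [[10.000, 3.000], [-11.000, -10.500]] (det J = -72.000).
Solving J·Δ = −F gives Δ = (0.995, -2.899).
Then the next iterate is (x, y)₁ = (2.495, 0.101).
Round to (2.495, 0.101) and repeat: F = (13.35733, -0.78245), J = [[19.950, -2.798], [0.88880, -2.99899]].
Δ = (-0.737, -0.479), so (x, y)₂ = (1.758, -0.378).

(1.758, -0.378)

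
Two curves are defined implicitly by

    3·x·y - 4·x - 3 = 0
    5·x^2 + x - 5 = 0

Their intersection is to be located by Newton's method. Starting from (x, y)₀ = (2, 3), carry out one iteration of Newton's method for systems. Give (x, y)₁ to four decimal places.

At (2, 3): F = (7.0000, 17.0000).
Jacobian J = [[3·y - 4, 3·x], [10·x + 1, 0]].
At the point, J = [[5.0000, 6.0000], [21.0000, 0.0000]] (det J = -126.0000).
Solving J·Δ = −F gives Δ = (-0.8095, -0.4921).
Then the next iterate is (x, y)₁ = (1.1905, 2.5079).

(1.1905, 2.5079)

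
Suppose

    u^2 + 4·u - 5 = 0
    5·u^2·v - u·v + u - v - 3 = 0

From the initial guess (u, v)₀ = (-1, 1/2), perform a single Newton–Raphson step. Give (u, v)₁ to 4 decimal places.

At (-1, 1/2): F = (-8.0000, -1.5000).
Jacobian J = [[2·u + 4, 0], [10·u·v - v + 1, 5·u^2 - u - 1]].
At the point, J = [[2.0000, 0.0000], [-4.5000, 5.0000]] (det J = 10.0000).
Solving J·Δ = −F gives Δ = (4.0000, 3.9000).
Then the next iterate is (u, v)₁ = (3.0000, 4.4000).

(3.0000, 4.4000)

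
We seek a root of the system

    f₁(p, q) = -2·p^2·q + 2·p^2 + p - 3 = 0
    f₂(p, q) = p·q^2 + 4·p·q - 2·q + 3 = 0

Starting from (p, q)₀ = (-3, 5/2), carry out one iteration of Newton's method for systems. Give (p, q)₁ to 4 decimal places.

At (-3, 5/2): F = (-33.0000, -50.7500).
Jacobian J = [[-4·p·q + 4·p + 1, -2·p^2], [q^2 + 4·q, 2·p·q + 4·p - 2]].
At the point, J = [[19.0000, -18.0000], [16.2500, -29.0000]] (det J = -258.5000).
Solving J·Δ = −F gives Δ = (0.1683, -1.6557).
Then the next iterate is (p, q)₁ = (-2.8317, 0.8443).

(-2.8317, 0.8443)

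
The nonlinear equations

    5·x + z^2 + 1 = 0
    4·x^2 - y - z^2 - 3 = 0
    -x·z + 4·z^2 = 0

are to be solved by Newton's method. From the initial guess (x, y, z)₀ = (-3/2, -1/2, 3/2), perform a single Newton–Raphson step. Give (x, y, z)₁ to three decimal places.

At (-3/2, -1/2, 3/2): F = (-4.250, 4.250, 11.250).
Jacobian J = [[5, 0, 2·z], [8·x, -1, -2·z], [-z, 0, -x + 8·z]].
At the point, J = [[5.000, 0.000, 3.000], [-12.000, -1.000, -3.000], [-1.500, 0.000, 13.500]] (det J = -72.000).
Solving J·Δ = −F gives Δ = (1.266, -8.859, -0.693).
Then the next iterate is (x, y, z)₁ = (-0.234, -9.359, 0.807).

(-0.234, -9.359, 0.807)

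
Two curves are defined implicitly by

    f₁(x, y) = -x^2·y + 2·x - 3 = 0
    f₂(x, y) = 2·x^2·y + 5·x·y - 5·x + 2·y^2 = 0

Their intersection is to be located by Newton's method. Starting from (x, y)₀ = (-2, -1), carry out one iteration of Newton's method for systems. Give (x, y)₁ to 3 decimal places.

At (-2, -1): F = (-3.000, 14.000).
Jacobian J = [[-2·x·y + 2, -x^2], [4·x·y + 5·y - 5, 2·x^2 + 5·x + 4·y]].
At the point, J = [[-2.000, -4.000], [-2.000, -6.000]] (det J = 4.000).
Solving J·Δ = −F gives Δ = (-18.500, 8.500).
Then the next iterate is (x, y)₁ = (-20.500, 7.500).

(-20.500, 7.500)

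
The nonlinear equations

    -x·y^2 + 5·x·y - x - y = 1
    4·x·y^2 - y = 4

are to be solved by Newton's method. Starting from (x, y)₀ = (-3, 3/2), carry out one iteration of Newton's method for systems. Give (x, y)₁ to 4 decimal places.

(0.5729, 1.4907)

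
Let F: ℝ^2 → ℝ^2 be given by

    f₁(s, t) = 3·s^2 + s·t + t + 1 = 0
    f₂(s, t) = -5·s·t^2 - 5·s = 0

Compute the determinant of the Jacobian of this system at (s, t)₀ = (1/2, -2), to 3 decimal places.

J = [[6·s + t, s + 1], [-5·t^2 - 5, -10·s·t]].
At the point, J = [[1.000, 1.500], [-25.000, 10.000]].
det J = 47.500.

47.500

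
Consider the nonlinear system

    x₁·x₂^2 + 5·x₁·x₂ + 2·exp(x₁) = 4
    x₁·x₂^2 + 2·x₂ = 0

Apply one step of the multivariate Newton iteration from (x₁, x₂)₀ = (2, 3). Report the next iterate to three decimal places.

At (2, 3): F = (58.77811, 24.000).
Jacobian J = [[x₂^2 + 5·x₂ + 2·exp(x₁), 2·x₁·x₂ + 5·x₁], [x₂^2, 2·x₁·x₂ + 2]].
At the point, J = [[38.77811, 22.000], [9.000, 14.000]] (det J = 344.89357).
Solving J·Δ = −F gives Δ = (-0.855, -1.165).
Then the next iterate is (x₁, x₂)₁ = (1.145, 1.835).

(1.145, 1.835)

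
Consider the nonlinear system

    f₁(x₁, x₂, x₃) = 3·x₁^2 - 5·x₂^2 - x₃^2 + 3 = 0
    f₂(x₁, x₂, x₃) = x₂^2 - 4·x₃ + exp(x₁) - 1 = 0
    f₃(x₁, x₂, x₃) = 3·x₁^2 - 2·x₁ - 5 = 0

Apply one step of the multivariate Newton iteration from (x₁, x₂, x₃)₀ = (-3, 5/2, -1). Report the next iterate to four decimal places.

At (-3, 5/2, -1): F = (-2.2500, 9.299787, 28.0000).
Jacobian J = [[6·x₁, -10·x₂, -2·x₃], [exp(x₁), 2·x₂, -4], [6·x₁ - 2, 0, 0]].
At the point, J = [[-18.0000, -25.0000, 2.0000], [0.049787, 5.0000, -4.0000], [-20.0000, 0.0000, 0.0000]] (det J = -1800.0000).
Solving J·Δ = −F gives Δ = (1.4000, -1.0118, 1.0776).
Then the next iterate is (x₁, x₂, x₃)₁ = (-1.6000, 1.4882, 0.0776).

(-1.6000, 1.4882, 0.0776)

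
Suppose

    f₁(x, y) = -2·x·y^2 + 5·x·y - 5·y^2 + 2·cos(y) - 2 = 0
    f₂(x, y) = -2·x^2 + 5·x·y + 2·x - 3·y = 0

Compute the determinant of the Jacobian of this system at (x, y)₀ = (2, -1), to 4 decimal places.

J = [[-2·y^2 + 5·y, -4·x·y + 5·x - 10·y - 2·sin(y)], [-4·x + 5·y + 2, 5·x - 3]].
At the point, J = [[-7.0000, 29.682942], [-11.0000, 7.0000]].
det J = 277.5124.

277.5124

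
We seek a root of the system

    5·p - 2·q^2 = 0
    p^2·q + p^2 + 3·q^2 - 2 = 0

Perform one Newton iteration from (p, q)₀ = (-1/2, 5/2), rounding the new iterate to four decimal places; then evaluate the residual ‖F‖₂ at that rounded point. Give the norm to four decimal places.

At (-1/2, 5/2): F = (-15.0000, 17.6250).
Jacobian J = [[5, -4·q], [2·p·q + 2·p, p^2 + 6·q]].
At the point, J = [[5.0000, -10.0000], [-3.5000, 15.2500]] (det J = 41.2500).
Solving J·Δ = −F gives Δ = (1.2727, -0.8636).
Then the next iterate is (p, q)₁ = (0.7727, 1.6364).
Re-evaluating at (0.7727, 1.6364): F = (-1.492110, 7.607518), so ‖F‖₂ = 7.7525.

7.7525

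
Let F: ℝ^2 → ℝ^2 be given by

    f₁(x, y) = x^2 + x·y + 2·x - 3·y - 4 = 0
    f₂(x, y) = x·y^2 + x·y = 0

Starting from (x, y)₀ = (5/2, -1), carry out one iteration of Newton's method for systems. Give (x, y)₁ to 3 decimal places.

At (5/2, -1): F = (7.750, 0.000).
Jacobian J = [[2·x + y + 2, x - 3], [y^2 + y, 2·x·y + x]].
At the point, J = [[6.000, -0.500], [0.000, -2.500]] (det J = -15.000).
Solving J·Δ = −F gives Δ = (-1.292, 0.000).
Then the next iterate is (x, y)₁ = (1.208, -1.000).

(1.208, -1.000)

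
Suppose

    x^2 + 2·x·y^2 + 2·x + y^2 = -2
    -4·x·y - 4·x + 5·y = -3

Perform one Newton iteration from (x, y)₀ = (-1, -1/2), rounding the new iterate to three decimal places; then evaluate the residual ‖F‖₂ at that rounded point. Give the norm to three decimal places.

At (-1, -1/2): F = (0.750, 2.500).
Jacobian J = [[2·x + 2·y^2 + 2, 4·x·y + 2·y], [-4·y - 4, -4·x + 5]].
At the point, J = [[0.500, 1.000], [-2.000, 9.000]] (det J = 6.500).
Solving J·Δ = −F gives Δ = (-0.654, -0.423).
Then the next iterate is (x, y)₁ = (-1.654, -0.923).
Re-evaluating at (-1.654, -0.923): F = (-0.53854, -1.10557), so ‖F‖₂ = 1.230.

1.230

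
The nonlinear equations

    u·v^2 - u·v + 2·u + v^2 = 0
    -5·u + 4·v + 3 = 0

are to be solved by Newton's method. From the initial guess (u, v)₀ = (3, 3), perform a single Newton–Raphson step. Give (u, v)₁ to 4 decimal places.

(2.0365, 1.7956)

At (3, 3): F = (33.0000, 0.0000).
Jacobian J = [[v^2 - v + 2, 2·u·v - u + 2·v], [-5, 4]].
At the point, J = [[8.0000, 21.0000], [-5.0000, 4.0000]] (det J = 137.0000).
Solving J·Δ = −F gives Δ = (-0.9635, -1.2044).
Then the next iterate is (u, v)₁ = (2.0365, 1.7956).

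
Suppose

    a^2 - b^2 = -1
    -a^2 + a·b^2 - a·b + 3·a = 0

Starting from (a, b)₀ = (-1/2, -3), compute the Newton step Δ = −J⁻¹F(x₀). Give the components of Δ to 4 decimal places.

(0.1947, 1.3241)

At (-1/2, -3): F = (-7.7500, -7.7500).
Jacobian J = [[2·a, -2·b], [-2·a + b^2 - b + 3, 2·a·b - a]].
At the point, J = [[-1.0000, 6.0000], [16.0000, 3.5000]] (det J = -99.5000).
Solving J·Δ = −F gives Δ = (0.1947, 1.3241).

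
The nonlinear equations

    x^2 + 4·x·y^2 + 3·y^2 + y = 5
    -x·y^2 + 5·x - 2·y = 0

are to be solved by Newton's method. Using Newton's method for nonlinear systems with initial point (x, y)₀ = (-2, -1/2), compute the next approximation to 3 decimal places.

(1.758, 1.837)

At (-2, -1/2): F = (-2.750, -8.500).
Jacobian J = [[2·x + 4·y^2, 8·x·y + 6·y + 1], [-y^2 + 5, -2·x·y - 2]].
At the point, J = [[-3.000, 6.000], [4.750, -4.000]] (det J = -16.500).
Solving J·Δ = −F gives Δ = (3.758, 2.337).
Then the next iterate is (x, y)₁ = (1.758, 1.837).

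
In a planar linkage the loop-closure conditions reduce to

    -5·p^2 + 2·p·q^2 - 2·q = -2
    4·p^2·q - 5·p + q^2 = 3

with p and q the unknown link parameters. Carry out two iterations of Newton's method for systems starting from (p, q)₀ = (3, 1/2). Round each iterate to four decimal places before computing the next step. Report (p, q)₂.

At (3, 1/2): F = (-42.5000, 0.2500).
Jacobian J = [[-10·p + 2·q^2, 4·p·q - 2], [8·p·q - 5, 4·p^2 + 2·q]].
At the point, J = [[-29.5000, 4.0000], [7.0000, 37.0000]] (det J = -1119.5000).
Solving J·Δ = −F gives Δ = (-1.4055, 0.2592).
Then the next iterate is (p, q)₁ = (1.5945, 0.7592).
Round to (1.5945, 0.7592) and repeat: F = (-10.392461, -2.675263), J = [[-14.792231, 2.842178], [4.684355, 11.688121]].
Δ = (-0.6115, 0.4740), so (p, q)₂ = (0.9830, 1.2332).

(0.9830, 1.2332)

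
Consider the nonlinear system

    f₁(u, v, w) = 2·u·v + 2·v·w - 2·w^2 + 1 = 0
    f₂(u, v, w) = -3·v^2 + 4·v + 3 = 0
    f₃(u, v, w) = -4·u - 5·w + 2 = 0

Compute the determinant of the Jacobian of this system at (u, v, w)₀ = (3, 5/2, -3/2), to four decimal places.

-209.0000

J = [[2·v, 2·u + 2·w, 2·v - 4·w], [0, -6·v + 4, 0], [-4, 0, -5]].
At the point, J = [[5.0000, 3.0000, 11.0000], [0.0000, -11.0000, 0.0000], [-4.0000, 0.0000, -5.0000]].
det J = -209.0000.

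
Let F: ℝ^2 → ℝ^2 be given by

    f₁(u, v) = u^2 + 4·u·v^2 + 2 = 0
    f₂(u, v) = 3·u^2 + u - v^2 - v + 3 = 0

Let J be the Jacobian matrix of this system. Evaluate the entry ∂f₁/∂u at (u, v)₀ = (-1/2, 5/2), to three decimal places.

24.000

∂f₁/∂u = 2·u + 4·v^2.
At (-1/2, 5/2) this is 24.000.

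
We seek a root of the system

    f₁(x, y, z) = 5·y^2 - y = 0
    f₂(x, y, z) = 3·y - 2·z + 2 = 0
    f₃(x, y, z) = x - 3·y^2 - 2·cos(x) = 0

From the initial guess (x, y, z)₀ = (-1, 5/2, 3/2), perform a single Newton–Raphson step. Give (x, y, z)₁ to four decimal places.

At (-1, 5/2, 3/2): F = (28.7500, 6.5000, -20.830605).
Jacobian J = [[0, 10·y - 1, 0], [0, 3, -2], [2·sin(x) + 1, -6·y, 0]].
At the point, J = [[0.0000, 24.0000, 0.0000], [0.0000, 3.0000, -2.0000], [-0.682942, -15.0000, 0.0000]] (det J = 32.781215).
Solving J·Δ = −F gives Δ = (-4.1905, -1.1979, 1.4531).
Then the next iterate is (x, y, z)₁ = (-5.1905, 1.3021, 2.9531).

(-5.1905, 1.3021, 2.9531)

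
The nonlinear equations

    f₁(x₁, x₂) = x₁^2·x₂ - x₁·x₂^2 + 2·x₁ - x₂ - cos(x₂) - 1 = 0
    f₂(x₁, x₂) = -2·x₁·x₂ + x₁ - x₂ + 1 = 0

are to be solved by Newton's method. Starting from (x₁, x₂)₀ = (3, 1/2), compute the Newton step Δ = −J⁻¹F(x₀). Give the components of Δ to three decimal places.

(-1.634, 0.071)

At (3, 1/2): F = (7.37242, 0.500).
Jacobian J = [[2·x₁·x₂ - x₂^2 + 2, x₁^2 - 2·x₁·x₂ + sin(x₂) - 1], [-2·x₂ + 1, -2·x₁ - 1]].
At the point, J = [[4.750, 5.47943], [0.000, -7.000]] (det J = -33.250).
Solving J·Δ = −F gives Δ = (-1.634, 0.071).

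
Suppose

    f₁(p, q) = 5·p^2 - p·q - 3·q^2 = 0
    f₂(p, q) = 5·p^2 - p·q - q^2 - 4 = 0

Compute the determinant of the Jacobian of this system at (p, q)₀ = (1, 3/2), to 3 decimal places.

J = [[10·p - q, -p - 6·q], [10·p - q, -p - 2·q]].
At the point, J = [[8.500, -10.000], [8.500, -4.000]].
det J = 51.000.

51.000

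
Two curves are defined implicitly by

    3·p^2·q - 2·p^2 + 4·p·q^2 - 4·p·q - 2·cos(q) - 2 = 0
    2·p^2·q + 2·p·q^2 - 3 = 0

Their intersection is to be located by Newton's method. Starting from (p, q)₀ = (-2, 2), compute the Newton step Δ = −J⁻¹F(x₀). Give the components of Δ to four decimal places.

(-1.2150, 0.8400)

At (-2, 2): F = (-1.167706, -3.0000).
Jacobian J = [[6·p·q - 4·p + 4·q^2 - 4·q, 3·p^2 + 8·p·q - 4·p + 2·sin(q)], [4·p·q + 2·q^2, 2·p^2 + 4·p·q]].
At the point, J = [[-8.0000, -10.181405], [-8.0000, -8.0000]] (det J = -17.451241).
Solving J·Δ = −F gives Δ = (-1.2150, 0.8400).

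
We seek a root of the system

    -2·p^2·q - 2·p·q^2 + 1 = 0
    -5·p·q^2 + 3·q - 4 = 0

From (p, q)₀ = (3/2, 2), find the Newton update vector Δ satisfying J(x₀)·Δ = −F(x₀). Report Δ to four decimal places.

At (3/2, 2): F = (-20.0000, -28.0000).
Jacobian J = [[-4·p·q - 2·q^2, -2·p^2 - 4·p·q], [-5·q^2, -10·p·q + 3]].
At the point, J = [[-20.0000, -16.5000], [-20.0000, -27.0000]] (det J = 210.0000).
Solving J·Δ = −F gives Δ = (-0.3714, -0.7619).

(-0.3714, -0.7619)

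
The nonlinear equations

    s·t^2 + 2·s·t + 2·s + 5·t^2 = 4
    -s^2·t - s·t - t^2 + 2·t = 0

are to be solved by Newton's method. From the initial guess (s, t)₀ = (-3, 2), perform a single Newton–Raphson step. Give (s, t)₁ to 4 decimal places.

(-1.6400, 2.2000)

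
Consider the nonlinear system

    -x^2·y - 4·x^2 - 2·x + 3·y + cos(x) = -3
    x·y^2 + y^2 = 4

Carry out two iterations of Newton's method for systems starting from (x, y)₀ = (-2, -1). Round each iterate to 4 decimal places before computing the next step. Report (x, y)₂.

At (-2, -1): F = (-8.416147, -5.0000).
Jacobian J = [[-2·x·y - 8·x - sin(x) - 2, -x^2 + 3], [y^2, 2·x·y + 2·y]].
At the point, J = [[10.909297, -1.0000], [1.0000, 2.0000]] (det J = 22.818595).
Solving J·Δ = −F gives Δ = (0.9568, 2.0216).
Then the next iterate is (x, y)₁ = (-1.0432, 1.0216).
Round to (-1.0432, 1.0216) and repeat: F = (3.189820, -4.045086), J = [[9.341086, 1.911734], [1.043667, -0.088266]].
Δ = (2.6427, -14.5811), so (x, y)₂ = (1.5995, -13.5595).

(1.5995, -13.5595)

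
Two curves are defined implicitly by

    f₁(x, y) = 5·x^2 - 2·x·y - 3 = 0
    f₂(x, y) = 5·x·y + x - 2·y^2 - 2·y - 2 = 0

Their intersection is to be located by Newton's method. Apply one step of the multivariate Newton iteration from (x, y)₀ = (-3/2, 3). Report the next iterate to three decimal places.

(-0.953, 1.082)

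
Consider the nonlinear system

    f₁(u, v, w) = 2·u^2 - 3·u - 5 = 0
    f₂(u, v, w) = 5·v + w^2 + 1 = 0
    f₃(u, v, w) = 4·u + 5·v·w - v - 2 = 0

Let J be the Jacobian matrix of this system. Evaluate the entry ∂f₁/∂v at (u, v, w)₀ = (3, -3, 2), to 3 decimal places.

∂f₁/∂v = 0.
At (3, -3, 2) this is 0.000.

0.000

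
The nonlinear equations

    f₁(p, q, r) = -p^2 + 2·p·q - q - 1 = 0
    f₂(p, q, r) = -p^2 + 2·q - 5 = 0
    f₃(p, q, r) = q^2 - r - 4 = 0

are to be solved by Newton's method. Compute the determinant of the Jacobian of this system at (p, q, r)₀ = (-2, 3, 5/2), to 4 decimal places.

J = [[-2·p + 2·q, 2·p - 1, 0], [-2·p, 2, 0], [0, 2·q, -1]].
At the point, J = [[10.0000, -5.0000, 0.0000], [4.0000, 2.0000, 0.0000], [0.0000, 6.0000, -1.0000]].
det J = -40.0000.

-40.0000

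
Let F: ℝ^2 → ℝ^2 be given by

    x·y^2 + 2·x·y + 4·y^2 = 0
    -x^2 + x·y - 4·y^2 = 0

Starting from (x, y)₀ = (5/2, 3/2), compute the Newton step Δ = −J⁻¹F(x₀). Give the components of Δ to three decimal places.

(-1.995, -0.476)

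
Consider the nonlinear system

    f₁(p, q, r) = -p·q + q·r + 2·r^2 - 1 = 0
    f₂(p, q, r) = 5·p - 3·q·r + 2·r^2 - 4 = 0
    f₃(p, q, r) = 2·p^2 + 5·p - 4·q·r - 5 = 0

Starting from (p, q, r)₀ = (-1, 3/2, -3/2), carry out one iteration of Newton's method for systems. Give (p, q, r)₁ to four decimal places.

(-0.6807, 1.7563, -1.0238)

At (-1, 3/2, -3/2): F = (2.7500, 2.2500, 1.0000).
Jacobian J = [[-q, -p + r, q + 4·r], [5, -3·r, -3·q + 4·r], [4·p + 5, -4·r, -4·q]].
At the point, J = [[-1.5000, -0.5000, -4.5000], [5.0000, 4.5000, -10.5000], [1.0000, 6.0000, -6.0000]] (det J = -178.5000).
Solving J·Δ = −F gives Δ = (0.3193, 0.2563, 0.4762).
Then the next iterate is (p, q, r)₁ = (-0.6807, 1.7563, -1.0238).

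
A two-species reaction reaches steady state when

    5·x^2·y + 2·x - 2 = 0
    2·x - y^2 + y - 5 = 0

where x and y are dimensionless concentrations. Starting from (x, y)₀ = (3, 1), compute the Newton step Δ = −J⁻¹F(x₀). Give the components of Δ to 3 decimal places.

(-0.770, -0.541)

At (3, 1): F = (49.000, 1.000).
Jacobian J = [[10·x·y + 2, 5·x^2], [2, -2·y + 1]].
At the point, J = [[32.000, 45.000], [2.000, -1.000]] (det J = -122.000).
Solving J·Δ = −F gives Δ = (-0.770, -0.541).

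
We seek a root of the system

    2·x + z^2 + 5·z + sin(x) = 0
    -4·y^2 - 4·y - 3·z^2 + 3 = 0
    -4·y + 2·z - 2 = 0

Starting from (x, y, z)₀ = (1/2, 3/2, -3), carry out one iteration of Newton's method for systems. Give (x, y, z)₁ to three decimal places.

(1.480, -2.850, -4.700)

At (1/2, 3/2, -3): F = (-4.52057, -39.000, -14.000).
Jacobian J = [[cos(x) + 2, 0, 2·z + 5], [0, -8·y - 4, -6·z], [0, -4, 2]].
At the point, J = [[2.87758, 0.000, -1.000], [0.000, -16.000, 18.000], [0.000, -4.000, 2.000]] (det J = 115.10330).
Solving J·Δ = −F gives Δ = (0.980, -4.350, -1.700).
Then the next iterate is (x, y, z)₁ = (1.480, -2.850, -4.700).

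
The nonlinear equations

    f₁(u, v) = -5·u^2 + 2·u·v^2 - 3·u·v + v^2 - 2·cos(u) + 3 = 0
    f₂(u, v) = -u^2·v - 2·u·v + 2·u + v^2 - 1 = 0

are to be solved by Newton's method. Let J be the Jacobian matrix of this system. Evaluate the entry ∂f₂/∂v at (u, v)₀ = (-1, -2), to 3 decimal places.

-3.000

∂f₂/∂v = -u^2 - 2·u + 2·v.
At (-1, -2) this is -3.000.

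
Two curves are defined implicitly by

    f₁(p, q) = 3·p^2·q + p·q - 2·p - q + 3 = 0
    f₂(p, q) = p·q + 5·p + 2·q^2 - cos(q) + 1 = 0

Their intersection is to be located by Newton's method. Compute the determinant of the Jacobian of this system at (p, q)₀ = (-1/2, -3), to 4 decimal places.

-49.0645

J = [[6·p·q + q - 2, 3·p^2 + p - 1], [q + 5, p + 4·q + sin(q)]].
At the point, J = [[4.0000, -0.7500], [2.0000, -12.641120]].
det J = -49.0645.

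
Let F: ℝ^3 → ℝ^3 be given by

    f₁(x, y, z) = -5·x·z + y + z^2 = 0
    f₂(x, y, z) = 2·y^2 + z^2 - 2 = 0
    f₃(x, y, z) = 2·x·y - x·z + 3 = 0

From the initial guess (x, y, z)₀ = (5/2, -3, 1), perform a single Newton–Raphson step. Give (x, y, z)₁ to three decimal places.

At (5/2, -3, 1): F = (-14.500, 17.000, -14.500).
Jacobian J = [[-5·z, 1, -5·x + 2·z], [0, 4·y, 2·z], [2·y - z, 2·x, -x]].
At the point, J = [[-5.000, 1.000, -10.500], [0.000, -12.000, 2.000], [-7.000, 5.000, -2.500]] (det J = 768.000).
Solving J·Δ = −F gives Δ = (-0.857, 1.275, -0.852).
Then the next iterate is (x, y, z)₁ = (1.643, -1.725, 0.148).

(1.643, -1.725, 0.148)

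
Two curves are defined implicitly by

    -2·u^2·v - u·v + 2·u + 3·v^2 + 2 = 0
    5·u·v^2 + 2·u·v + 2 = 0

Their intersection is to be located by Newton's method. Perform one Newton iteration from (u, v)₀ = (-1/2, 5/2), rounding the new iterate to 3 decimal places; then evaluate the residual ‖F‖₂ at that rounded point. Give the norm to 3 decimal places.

6.049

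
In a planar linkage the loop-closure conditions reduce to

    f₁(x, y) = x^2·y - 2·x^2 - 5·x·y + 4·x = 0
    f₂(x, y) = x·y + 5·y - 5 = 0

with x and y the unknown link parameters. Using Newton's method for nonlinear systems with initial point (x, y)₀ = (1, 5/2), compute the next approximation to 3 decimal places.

(0.771, 0.929)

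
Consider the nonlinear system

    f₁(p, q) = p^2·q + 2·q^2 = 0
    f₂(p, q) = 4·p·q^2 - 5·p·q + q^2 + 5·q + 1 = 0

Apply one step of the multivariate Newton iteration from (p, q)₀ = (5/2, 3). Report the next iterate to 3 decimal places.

At (5/2, 3): F = (36.750, 77.500).
Jacobian J = [[2·p·q, p^2 + 4·q], [4·q^2 - 5·q, 8·p·q - 5·p + 2·q + 5]].
At the point, J = [[15.000, 18.250], [21.000, 58.500]] (det J = 494.250).
Solving J·Δ = −F gives Δ = (-1.488, -0.791).
Then the next iterate is (p, q)₁ = (1.012, 2.209).

(1.012, 2.209)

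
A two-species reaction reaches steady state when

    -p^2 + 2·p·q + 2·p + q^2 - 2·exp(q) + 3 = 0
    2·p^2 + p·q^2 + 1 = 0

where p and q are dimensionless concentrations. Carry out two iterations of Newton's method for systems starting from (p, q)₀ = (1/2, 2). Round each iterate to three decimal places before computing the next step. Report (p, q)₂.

At (1/2, 2): F = (-5.02811, 3.500).
Jacobian J = [[-2·p + 2·q + 2, 2·p + 2·q - 2·exp(q)], [4·p + q^2, 2·p·q]].
At the point, J = [[5.000, -9.77811], [6.000, 2.000]] (det J = 68.66867).
Solving J·Δ = −F gives Δ = (-0.352, -0.694).
Then the next iterate is (p, q)₁ = (0.148, 1.306).
Round to (0.148, 1.306) and repeat: F = (-2.01645, 1.29624), J = [[4.316, -4.47476], [2.29764, 0.38658]].
Δ = (-0.420, -0.856), so (p, q)₂ = (-0.272, 0.450).

(-0.272, 0.450)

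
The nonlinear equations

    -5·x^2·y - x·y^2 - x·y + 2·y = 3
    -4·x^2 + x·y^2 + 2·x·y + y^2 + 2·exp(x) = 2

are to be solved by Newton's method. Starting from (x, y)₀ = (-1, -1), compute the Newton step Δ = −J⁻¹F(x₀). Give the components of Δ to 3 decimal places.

At (-1, -1): F = (0.000, -3.26424).
Jacobian J = [[-10·x·y - y^2 - y, -5·x^2 - 2·x·y - x + 2], [-8·x + y^2 + 2·y + 2·exp(x), 2·x·y + 2·x + 2·y]].
At the point, J = [[-10.000, -4.000], [7.73576, -2.000]] (det J = 50.94304).
Solving J·Δ = −F gives Δ = (0.256, -0.641).

(0.256, -0.641)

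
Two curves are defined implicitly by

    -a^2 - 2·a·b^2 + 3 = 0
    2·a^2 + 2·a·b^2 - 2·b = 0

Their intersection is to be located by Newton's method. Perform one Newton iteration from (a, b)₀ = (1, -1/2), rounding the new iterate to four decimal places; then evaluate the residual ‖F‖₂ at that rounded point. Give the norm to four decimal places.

9302.7573

At (1, -1/2): F = (1.5000, 3.5000).
Jacobian J = [[-2·a - 2·b^2, -4·a·b], [4·a + 2·b^2, 4·a·b - 2]].
At the point, J = [[-2.5000, 2.0000], [4.5000, -4.0000]] (det J = 1.0000).
Solving J·Δ = −F gives Δ = (13.0000, 15.5000).
Then the next iterate is (a, b)₁ = (14.0000, 15.0000).
Re-evaluating at (14.0000, 15.0000): F = (-6493.0000, 6662.0000), so ‖F‖₂ = 9302.7573.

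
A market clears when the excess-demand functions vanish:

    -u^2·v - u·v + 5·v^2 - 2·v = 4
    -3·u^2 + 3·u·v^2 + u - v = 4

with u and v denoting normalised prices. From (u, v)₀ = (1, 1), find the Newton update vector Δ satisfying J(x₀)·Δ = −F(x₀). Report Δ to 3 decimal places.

(3.000, 2.000)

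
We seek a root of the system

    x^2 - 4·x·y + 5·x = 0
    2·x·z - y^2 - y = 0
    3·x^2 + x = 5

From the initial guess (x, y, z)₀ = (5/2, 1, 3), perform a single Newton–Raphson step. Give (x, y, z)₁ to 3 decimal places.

At (5/2, 1, 3): F = (8.750, 13.000, 16.250).
Jacobian J = [[2·x - 4·y + 5, -4·x, 0], [2·z, -2·y - 1, 2·x], [6·x + 1, 0, 0]].
At the point, J = [[6.000, -10.000, 0.000], [6.000, -3.000, 5.000], [16.000, 0.000, 0.000]] (det J = -800.000).
Solving J·Δ = −F gives Δ = (-1.016, 0.266, -1.222).
Then the next iterate is (x, y, z)₁ = (1.484, 1.266, 1.778).

(1.484, 1.266, 1.778)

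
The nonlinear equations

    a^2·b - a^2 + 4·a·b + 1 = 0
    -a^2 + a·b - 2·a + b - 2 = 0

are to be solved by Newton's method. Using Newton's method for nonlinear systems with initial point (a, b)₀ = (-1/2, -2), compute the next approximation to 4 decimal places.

At (-1/2, -2): F = (4.2500, -2.2500).
Jacobian J = [[2·a·b - 2·a + 4·b, a^2 + 4·a], [-2·a + b - 2, a + 1]].
At the point, J = [[-5.0000, -1.7500], [-3.0000, 0.5000]] (det J = -7.7500).
Solving J·Δ = −F gives Δ = (-0.2339, 3.0968).
Then the next iterate is (a, b)₁ = (-0.7339, 1.0968).

(-0.7339, 1.0968)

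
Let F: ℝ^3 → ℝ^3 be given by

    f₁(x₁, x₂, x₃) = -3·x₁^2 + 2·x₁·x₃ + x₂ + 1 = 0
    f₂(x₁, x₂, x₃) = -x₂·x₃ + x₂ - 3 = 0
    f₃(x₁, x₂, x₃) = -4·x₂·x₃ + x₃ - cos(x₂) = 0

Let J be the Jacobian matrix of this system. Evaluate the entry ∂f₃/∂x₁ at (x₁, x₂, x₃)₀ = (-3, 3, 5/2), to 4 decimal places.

∂f₃/∂x₁ = 0.
At (-3, 3, 5/2) this is 0.0000.

0.0000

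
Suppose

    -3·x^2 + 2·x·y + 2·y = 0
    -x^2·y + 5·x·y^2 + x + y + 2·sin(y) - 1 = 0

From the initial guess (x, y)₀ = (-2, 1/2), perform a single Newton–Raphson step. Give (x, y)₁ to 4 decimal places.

(-1.0260, 0.3309)

At (-2, 1/2): F = (-13.0000, -6.041149).
Jacobian J = [[-6·x + 2·y, 2·x + 2], [-2·x·y + 5·y^2 + 1, -x^2 + 10·x·y + 2·cos(y) + 1]].
At the point, J = [[13.0000, -2.0000], [4.2500, -11.244835]] (det J = -137.682853).
Solving J·Δ = −F gives Δ = (0.9740, -0.1691).
Then the next iterate is (x, y)₁ = (-1.0260, 0.3309).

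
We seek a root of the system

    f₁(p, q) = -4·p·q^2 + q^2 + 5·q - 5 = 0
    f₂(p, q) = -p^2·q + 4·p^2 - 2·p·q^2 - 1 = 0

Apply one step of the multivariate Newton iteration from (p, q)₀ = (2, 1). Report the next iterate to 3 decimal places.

At (2, 1): F = (-7.000, 7.000).
Jacobian J = [[-4·q^2, -8·p·q + 2·q + 5], [-2·p·q + 8·p - 2·q^2, -p^2 - 4·p·q]].
At the point, J = [[-4.000, -9.000], [10.000, -12.000]] (det J = 138.000).
Solving J·Δ = −F gives Δ = (-1.065, -0.304).
Then the next iterate is (p, q)₁ = (0.935, 0.696).

(0.935, 0.696)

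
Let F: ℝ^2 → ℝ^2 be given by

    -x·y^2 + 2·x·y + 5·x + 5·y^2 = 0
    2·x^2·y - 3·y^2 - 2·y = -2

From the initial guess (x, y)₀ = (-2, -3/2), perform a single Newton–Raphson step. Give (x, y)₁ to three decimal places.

At (-2, -3/2): F = (11.750, -13.750).
Jacobian J = [[-y^2 + 2·y + 5, -2·x·y + 2·x + 10·y], [4·x·y, 2·x^2 - 6·y - 2]].
At the point, J = [[-0.250, -25.000], [12.000, 15.000]] (det J = 296.250).
Solving J·Δ = −F gives Δ = (0.565, 0.464).
Then the next iterate is (x, y)₁ = (-1.435, -1.036).

(-1.435, -1.036)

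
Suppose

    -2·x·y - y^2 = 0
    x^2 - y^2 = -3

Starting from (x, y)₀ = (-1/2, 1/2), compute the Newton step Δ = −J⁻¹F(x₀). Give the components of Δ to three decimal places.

(0.250, 2.750)

At (-1/2, 1/2): F = (0.250, 3.000).
Jacobian J = [[-2·y, -2·x - 2·y], [2·x, -2·y]].
At the point, J = [[-1.000, 0.000], [-1.000, -1.000]] (det J = 1.000).
Solving J·Δ = −F gives Δ = (0.250, 2.750).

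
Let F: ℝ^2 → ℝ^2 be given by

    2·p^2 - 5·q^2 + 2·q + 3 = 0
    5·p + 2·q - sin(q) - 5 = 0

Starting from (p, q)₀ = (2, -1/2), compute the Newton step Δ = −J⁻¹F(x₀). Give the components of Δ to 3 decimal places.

(-0.828, -0.304)

At (2, -1/2): F = (8.750, 4.47943).
Jacobian J = [[4·p, -10·q + 2], [5, -cos(q) + 2]].
At the point, J = [[8.000, 7.000], [5.000, 1.12242]] (det J = -26.02066).
Solving J·Δ = −F gives Δ = (-0.828, -0.304).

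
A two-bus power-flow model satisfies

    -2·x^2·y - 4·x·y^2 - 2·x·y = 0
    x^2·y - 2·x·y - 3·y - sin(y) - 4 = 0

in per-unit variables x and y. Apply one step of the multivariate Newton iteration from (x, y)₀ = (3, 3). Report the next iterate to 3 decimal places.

At (3, 3): F = (-180.000, -4.14112).
Jacobian J = [[-4·x·y - 4·y^2 - 2·y, -2·x^2 - 8·x·y - 2·x], [2·x·y - 2·y, x^2 - 2·x - cos(y) - 3]].
At the point, J = [[-78.000, -96.000], [12.000, 0.98999]] (det J = 1074.78059).
Solving J·Δ = −F gives Δ = (0.536, -2.310).
Then the next iterate is (x, y)₁ = (3.536, 0.690).

(3.536, 0.690)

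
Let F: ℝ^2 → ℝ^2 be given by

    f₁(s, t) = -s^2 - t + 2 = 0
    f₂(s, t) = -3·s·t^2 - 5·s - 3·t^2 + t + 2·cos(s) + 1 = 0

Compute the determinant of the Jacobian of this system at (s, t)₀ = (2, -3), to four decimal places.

-253.8186

J = [[-2·s, -1], [-3·t^2 - 2·sin(s) - 5, -6·s·t - 6·t + 1]].
At the point, J = [[-4.0000, -1.0000], [-33.818595, 55.0000]].
det J = -253.8186.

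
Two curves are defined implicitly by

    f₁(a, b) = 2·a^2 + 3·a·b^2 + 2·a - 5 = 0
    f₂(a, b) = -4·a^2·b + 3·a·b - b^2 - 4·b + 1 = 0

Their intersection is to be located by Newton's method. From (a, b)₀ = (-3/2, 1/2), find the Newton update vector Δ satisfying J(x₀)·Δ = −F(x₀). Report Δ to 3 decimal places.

(-0.528, -0.646)

At (-3/2, 1/2): F = (-4.625, -8.000).
Jacobian J = [[4·a + 3·b^2 + 2, 6·a·b], [-8·a·b + 3·b, -4·a^2 + 3·a - 2·b - 4]].
At the point, J = [[-3.250, -4.500], [7.500, -18.500]] (det J = 93.875).
Solving J·Δ = −F gives Δ = (-0.528, -0.646).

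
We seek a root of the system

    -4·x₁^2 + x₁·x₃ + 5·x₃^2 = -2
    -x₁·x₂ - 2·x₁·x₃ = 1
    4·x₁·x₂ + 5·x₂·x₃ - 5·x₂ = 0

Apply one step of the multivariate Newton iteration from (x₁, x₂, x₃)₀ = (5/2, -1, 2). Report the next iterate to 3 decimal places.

At (5/2, -1, 2): F = (2.000, -8.500, -15.000).
Jacobian J = [[-8·x₁ + x₃, 0, x₁ + 10·x₃], [-x₂ - 2·x₃, -x₁, -2·x₁], [4·x₂, 4·x₁ + 5·x₃ - 5, 5·x₂]].
At the point, J = [[-18.000, 0.000, 22.500], [-3.000, -2.500, -5.000], [-4.000, 15.000, -5.000]] (det J = -2812.500).
Solving J·Δ = −F gives Δ = (-1.258, 0.300, -1.095).
Then the next iterate is (x₁, x₂, x₃)₁ = (1.242, -0.700, 0.905).

(1.242, -0.700, 0.905)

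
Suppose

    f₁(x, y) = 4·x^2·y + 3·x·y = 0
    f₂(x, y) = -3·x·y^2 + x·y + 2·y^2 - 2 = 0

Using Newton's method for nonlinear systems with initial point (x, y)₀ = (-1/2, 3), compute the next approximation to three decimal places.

At (-1/2, 3): F = (-1.500, 28.000).
Jacobian J = [[8·x·y + 3·y, 4·x^2 + 3·x], [-3·y^2 + y, -6·x·y + x + 4·y]].
At the point, J = [[-3.000, -0.500], [-24.000, 20.500]] (det J = -73.500).
Solving J·Δ = −F gives Δ = (-0.228, -1.633).
Then the next iterate is (x, y)₁ = (-0.728, 1.367).

(-0.728, 1.367)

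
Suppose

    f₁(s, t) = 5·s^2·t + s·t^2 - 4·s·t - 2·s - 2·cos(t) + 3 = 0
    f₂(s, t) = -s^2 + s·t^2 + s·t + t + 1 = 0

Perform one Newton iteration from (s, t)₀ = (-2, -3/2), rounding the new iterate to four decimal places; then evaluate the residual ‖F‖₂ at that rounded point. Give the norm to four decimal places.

At (-2, -3/2): F = (-39.641474, -6.0000).
Jacobian J = [[10·s·t + t^2 - 4·t - 2, 5·s^2 + 2·s·t - 4·s + 2·sin(t)], [-2·s + t^2 + t, 2·s·t + s + 1]].
At the point, J = [[36.2500, 32.005010], [4.7500, 5.0000]] (det J = 29.226202).
Solving J·Δ = −F gives Δ = (0.2114, 0.9992).
Then the next iterate is (s, t)₁ = (-1.7886, -0.5008).
Re-evaluating at (-1.7886, -0.5008): F = (-7.219224, -2.252741), so ‖F‖₂ = 7.5625.

7.5625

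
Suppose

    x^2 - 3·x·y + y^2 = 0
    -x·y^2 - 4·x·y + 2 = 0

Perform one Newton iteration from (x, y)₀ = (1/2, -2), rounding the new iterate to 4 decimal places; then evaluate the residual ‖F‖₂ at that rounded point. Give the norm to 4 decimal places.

1.1383

At (1/2, -2): F = (7.2500, 4.0000).
Jacobian J = [[2·x - 3·y, -3·x + 2·y], [-y^2 - 4·y, -2·x·y - 4·x]].
At the point, J = [[7.0000, -5.5000], [4.0000, 0.0000]] (det J = 22.0000).
Solving J·Δ = −F gives Δ = (-1.0000, 0.0455).
Then the next iterate is (x, y)₁ = (-0.5000, -1.9545).
Re-evaluating at (-0.5000, -1.9545): F = (1.138320, 0.001035), so ‖F‖₂ = 1.1383.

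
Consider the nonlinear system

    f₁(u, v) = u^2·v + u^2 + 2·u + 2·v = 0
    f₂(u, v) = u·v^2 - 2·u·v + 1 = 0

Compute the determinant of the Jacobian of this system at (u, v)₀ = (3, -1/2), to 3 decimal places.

J = [[2·u·v + 2·u + 2, u^2 + 2], [v^2 - 2·v, 2·u·v - 2·u]].
At the point, J = [[5.000, 11.000], [1.250, -9.000]].
det J = -58.750.

-58.750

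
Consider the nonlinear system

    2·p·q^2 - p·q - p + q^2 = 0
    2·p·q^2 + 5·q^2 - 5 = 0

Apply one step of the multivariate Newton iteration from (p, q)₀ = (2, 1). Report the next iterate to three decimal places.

At (2, 1): F = (1.000, 4.000).
Jacobian J = [[2·q^2 - q - 1, 4·p·q - p + 2·q], [2·q^2, 4·p·q + 10·q]].
At the point, J = [[0.000, 8.000], [2.000, 18.000]] (det J = -16.000).
Solving J·Δ = −F gives Δ = (-0.875, -0.125).
Then the next iterate is (p, q)₁ = (1.125, 0.875).

(1.125, 0.875)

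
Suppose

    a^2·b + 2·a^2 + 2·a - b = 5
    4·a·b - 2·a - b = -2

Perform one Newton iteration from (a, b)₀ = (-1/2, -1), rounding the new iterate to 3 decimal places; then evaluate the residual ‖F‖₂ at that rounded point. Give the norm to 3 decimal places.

30.414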